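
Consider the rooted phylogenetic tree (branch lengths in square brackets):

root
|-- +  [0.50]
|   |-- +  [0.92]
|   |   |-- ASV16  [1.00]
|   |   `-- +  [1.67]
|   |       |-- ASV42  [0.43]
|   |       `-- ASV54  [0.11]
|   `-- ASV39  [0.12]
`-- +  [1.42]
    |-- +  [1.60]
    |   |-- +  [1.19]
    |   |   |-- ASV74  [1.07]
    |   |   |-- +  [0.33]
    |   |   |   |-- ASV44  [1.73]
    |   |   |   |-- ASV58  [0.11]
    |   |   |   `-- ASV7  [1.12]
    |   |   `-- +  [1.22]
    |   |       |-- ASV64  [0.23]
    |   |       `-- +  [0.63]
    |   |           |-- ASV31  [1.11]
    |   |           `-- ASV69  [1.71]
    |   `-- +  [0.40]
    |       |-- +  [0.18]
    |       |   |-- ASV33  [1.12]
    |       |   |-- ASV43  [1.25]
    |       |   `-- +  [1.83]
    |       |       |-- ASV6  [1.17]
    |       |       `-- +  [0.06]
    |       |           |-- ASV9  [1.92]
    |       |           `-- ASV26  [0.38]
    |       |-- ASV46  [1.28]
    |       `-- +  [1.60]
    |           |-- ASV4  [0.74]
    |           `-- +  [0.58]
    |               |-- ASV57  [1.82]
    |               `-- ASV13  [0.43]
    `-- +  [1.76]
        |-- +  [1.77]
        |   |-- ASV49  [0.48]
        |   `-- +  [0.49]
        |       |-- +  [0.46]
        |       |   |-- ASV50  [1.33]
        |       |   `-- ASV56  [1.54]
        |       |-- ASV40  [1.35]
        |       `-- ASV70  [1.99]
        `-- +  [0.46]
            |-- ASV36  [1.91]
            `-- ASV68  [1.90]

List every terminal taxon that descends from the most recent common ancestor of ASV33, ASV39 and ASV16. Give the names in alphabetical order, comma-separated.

Tracing ASV33: it sits inside (ASV33,ASV43,(ASV6,(ASV9,ASV26))).
Tracing ASV39: it sits inside ((ASV16,(ASV42,ASV54)),ASV39).
Tracing ASV16: it sits inside (ASV16,(ASV42,ASV54)).
The smallest clade enclosing all 3 is the whole tree (their MRCA is the root), so the answer is all 27 tips in alphabetical order.

ASV13, ASV16, ASV26, ASV31, ASV33, ASV36, ASV39, ASV4, ASV40, ASV42, ASV43, ASV44, ASV46, ASV49, ASV50, ASV54, ASV56, ASV57, ASV58, ASV6, ASV64, ASV68, ASV69, ASV7, ASV70, ASV74, ASV9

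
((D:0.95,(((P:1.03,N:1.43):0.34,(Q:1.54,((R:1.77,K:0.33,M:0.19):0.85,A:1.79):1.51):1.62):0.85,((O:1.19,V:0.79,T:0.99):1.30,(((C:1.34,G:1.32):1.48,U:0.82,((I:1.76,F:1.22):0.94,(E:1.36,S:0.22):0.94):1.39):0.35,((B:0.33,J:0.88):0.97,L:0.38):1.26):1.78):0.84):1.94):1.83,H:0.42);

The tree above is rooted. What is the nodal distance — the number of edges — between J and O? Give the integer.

The MRCA of J and O is the node subtending ((O,V,T),(((C,G),U,((I,F),(E,S))),((B,J),L))).
From J up to that node: 4 branches. From O up to the same node: 2 branches. Total: 4 + 2 = 6.

6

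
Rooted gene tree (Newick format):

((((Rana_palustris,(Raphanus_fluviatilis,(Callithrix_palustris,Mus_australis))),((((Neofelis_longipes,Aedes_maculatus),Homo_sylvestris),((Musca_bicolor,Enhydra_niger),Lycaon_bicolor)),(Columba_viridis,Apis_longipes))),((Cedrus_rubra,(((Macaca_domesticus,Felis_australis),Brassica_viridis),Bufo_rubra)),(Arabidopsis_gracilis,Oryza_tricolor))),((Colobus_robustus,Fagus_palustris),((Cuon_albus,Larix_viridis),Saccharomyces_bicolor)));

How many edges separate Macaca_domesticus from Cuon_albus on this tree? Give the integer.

The MRCA of Macaca_domesticus and Cuon_albus is the root of the tree.
From Macaca_domesticus up to that node: 7 branches. From Cuon_albus up to the same node: 4 branches. Total: 7 + 4 = 11.

11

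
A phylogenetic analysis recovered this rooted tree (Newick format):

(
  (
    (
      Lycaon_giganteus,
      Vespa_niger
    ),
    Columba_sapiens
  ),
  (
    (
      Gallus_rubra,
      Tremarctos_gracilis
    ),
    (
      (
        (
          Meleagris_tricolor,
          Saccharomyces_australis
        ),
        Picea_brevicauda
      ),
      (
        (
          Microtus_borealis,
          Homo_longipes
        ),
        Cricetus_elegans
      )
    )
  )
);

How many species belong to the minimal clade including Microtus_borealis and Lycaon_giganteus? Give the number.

The MRCA of Microtus_borealis and Lycaon_giganteus is the root, so the clade is the entire tree.
That clade contains 11 terminal taxa: Columba_sapiens, Cricetus_elegans, Gallus_rubra, Homo_longipes, Lycaon_giganteus, Meleagris_tricolor, Microtus_borealis, Picea_brevicauda, Saccharomyces_australis, Tremarctos_gracilis, Vespa_niger.

11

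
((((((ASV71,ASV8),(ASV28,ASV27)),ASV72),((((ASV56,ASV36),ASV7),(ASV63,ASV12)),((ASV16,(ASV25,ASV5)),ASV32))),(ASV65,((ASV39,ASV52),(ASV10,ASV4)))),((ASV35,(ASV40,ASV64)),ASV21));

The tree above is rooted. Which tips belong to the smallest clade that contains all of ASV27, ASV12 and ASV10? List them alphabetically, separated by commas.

ASV10, ASV12, ASV16, ASV25, ASV27, ASV28, ASV32, ASV36, ASV39, ASV4, ASV5, ASV52, ASV56, ASV63, ASV65, ASV7, ASV71, ASV72, ASV8

Tracing ASV27: it sits inside (ASV28,ASV27).
Tracing ASV12: it sits inside (ASV63,ASV12).
Tracing ASV10: it sits inside (ASV10,ASV4).
The smallest clade enclosing all 3 is (((((ASV71,ASV8),(ASV28,ASV27)),ASV72),((((ASV56,ASV36),ASV7),(ASV63,ASV12)),((ASV16,(ASV25,ASV5)),ASV32))),(ASV65,((ASV39,ASV52),(ASV10,ASV4)))); the answer is its 19 terminal taxa in alphabetical order.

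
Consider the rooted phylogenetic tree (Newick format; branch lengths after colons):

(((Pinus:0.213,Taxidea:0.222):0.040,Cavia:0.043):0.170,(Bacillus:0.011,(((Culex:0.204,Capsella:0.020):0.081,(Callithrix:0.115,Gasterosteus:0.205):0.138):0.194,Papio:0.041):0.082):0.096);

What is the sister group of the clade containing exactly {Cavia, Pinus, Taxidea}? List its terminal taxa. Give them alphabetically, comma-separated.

The clade containing exactly {Cavia, Pinus, Taxidea} attaches directly to the root of the tree.
The other lineage descending from that same node — the sister group — is (Bacillus,(((Culex,Capsella),(Callithrix,Gasterosteus)),Papio)); its 6 tips in alphabetical order are the answer.

Bacillus, Callithrix, Capsella, Culex, Gasterosteus, Papio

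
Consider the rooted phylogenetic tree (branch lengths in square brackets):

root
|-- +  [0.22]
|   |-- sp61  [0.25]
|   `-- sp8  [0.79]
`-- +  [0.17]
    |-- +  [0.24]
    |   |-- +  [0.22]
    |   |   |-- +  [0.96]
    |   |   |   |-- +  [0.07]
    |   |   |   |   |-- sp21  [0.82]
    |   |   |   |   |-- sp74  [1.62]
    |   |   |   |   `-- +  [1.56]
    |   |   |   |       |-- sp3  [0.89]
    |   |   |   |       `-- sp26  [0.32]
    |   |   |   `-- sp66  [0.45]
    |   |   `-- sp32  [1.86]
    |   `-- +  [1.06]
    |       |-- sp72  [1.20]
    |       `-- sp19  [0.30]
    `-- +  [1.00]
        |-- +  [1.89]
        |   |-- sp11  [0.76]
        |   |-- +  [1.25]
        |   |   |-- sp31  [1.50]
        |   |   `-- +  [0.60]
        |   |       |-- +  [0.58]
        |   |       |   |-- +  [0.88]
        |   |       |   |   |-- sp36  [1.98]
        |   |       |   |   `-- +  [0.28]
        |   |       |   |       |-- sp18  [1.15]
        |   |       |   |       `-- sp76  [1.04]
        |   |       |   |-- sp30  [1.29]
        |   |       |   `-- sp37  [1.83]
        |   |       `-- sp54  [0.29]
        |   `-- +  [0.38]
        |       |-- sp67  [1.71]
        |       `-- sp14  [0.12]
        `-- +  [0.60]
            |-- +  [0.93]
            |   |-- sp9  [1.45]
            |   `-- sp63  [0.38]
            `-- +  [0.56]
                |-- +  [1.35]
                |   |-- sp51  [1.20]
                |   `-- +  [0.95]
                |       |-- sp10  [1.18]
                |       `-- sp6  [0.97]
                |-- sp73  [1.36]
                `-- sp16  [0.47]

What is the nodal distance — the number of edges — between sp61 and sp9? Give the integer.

7

The MRCA of sp61 and sp9 is the root of the tree.
From sp61 up to that node: 2 branches. From sp9 up to the same node: 5 branches. Total: 2 + 5 = 7.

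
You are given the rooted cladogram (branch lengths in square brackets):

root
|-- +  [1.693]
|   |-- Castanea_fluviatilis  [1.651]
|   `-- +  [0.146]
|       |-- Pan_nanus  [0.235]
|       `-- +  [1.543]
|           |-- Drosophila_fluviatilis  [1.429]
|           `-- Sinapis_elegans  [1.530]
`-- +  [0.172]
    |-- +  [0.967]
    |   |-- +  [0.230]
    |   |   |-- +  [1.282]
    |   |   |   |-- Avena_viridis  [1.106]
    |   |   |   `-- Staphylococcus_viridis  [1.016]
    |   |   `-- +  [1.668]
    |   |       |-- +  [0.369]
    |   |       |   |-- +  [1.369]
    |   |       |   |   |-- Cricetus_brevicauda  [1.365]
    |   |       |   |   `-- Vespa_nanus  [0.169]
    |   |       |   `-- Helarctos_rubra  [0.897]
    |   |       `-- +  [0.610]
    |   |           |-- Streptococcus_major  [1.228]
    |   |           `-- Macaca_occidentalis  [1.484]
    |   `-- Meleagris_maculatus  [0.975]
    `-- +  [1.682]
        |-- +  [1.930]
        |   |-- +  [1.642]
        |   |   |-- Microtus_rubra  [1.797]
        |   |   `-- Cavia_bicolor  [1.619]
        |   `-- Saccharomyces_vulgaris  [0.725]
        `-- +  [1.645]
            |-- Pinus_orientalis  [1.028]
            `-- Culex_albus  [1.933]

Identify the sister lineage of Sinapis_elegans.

Sinapis_elegans attaches to the tree at the node subtending (Drosophila_fluviatilis,Sinapis_elegans).
The other lineage descending from that same node — the sister group — is the single tip Drosophila_fluviatilis.

Drosophila_fluviatilis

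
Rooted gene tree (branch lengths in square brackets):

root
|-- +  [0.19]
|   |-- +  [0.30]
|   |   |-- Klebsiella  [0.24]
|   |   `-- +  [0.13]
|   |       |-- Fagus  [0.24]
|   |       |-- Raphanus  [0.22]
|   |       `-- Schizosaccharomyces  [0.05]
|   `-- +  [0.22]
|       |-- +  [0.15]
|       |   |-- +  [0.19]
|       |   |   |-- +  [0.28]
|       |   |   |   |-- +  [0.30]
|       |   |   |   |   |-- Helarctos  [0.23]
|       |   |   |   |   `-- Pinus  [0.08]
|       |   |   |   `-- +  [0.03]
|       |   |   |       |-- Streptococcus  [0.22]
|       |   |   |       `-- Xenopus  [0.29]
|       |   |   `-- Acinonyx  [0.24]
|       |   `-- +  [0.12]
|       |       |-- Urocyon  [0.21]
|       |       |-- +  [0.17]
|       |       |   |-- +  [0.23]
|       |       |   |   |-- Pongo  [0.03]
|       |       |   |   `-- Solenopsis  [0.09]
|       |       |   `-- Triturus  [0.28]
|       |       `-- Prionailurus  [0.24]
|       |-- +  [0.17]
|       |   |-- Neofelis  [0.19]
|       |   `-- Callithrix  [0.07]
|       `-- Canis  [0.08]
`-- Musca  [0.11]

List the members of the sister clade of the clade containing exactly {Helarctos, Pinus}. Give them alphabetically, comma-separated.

Streptococcus, Xenopus

The clade containing exactly {Helarctos, Pinus} attaches to the tree at the node subtending ((Helarctos,Pinus),(Streptococcus,Xenopus)).
The other lineage descending from that same node — the sister group — is (Streptococcus,Xenopus); its 2 tips in alphabetical order are the answer.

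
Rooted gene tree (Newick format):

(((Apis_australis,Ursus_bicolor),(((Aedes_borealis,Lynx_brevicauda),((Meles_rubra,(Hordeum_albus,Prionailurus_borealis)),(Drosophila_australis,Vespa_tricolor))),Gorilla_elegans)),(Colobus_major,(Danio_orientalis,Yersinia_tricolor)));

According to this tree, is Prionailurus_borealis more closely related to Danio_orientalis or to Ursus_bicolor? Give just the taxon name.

The MRCA of Prionailurus_borealis and Ursus_bicolor subtends ((Apis_australis,Ursus_bicolor),(((Aedes_borealis,Lynx_brevicauda),((Meles_rubra,(Hordeum_albus,Prionailurus_borealis)),(Drosophila_australis,Vespa_tricolor))),Gorilla_elegans)) (10 taxa).
The MRCA of Prionailurus_borealis and Danio_orientalis is the root, subtending the entire tree (13 taxa).
The first is nested inside the second, so Prionailurus_borealis shares a more recent common ancestor with Ursus_bicolor.

Ursus_bicolor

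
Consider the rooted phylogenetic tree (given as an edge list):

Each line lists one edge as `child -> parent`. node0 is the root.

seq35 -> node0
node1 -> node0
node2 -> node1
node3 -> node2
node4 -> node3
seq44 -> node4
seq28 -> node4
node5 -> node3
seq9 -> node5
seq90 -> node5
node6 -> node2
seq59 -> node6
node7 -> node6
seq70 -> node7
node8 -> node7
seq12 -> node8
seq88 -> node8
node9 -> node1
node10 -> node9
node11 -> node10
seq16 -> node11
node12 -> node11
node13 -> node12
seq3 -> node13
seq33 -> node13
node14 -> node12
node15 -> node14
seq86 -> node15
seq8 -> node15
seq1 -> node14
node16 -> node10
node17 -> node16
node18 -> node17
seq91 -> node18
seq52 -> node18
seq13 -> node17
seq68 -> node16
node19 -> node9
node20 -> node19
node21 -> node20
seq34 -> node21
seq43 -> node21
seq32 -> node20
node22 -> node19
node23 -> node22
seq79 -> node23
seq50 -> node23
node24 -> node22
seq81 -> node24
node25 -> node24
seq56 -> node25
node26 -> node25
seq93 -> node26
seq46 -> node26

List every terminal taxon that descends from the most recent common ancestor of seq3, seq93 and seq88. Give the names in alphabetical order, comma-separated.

Tracing seq3: it sits inside (seq3,seq33).
Tracing seq93: it sits inside (seq93,seq46).
Tracing seq88: it sits inside (seq12,seq88).
The smallest clade enclosing all 3 is ((((seq44,seq28),(seq9,seq90)),(seq59,(seq70,(seq12,seq88)))),(((seq16,((seq3,seq33),((seq86,seq8),seq1))),(((seq91,seq52),seq13),seq68)),(((seq34,seq43),seq32),((seq79,seq50),(seq81,(seq56,(seq93,seq46))))))); the answer is its 27 terminal taxa in alphabetical order.

seq1, seq12, seq13, seq16, seq28, seq3, seq32, seq33, seq34, seq43, seq44, seq46, seq50, seq52, seq56, seq59, seq68, seq70, seq79, seq8, seq81, seq86, seq88, seq9, seq90, seq91, seq93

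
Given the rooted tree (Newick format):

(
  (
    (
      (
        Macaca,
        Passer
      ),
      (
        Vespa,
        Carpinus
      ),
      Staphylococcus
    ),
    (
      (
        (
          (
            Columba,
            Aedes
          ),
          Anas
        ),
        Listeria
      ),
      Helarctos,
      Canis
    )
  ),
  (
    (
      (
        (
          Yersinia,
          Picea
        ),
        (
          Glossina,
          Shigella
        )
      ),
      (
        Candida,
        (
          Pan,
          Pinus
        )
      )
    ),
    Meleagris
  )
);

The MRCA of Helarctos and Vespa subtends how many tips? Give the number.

The MRCA of Helarctos and Vespa is the node subtending (((Macaca,Passer),(Vespa,Carpinus),Staphylococcus),((((Columba,Aedes),Anas),Listeria),Helarctos,Canis)).
That clade contains 11 terminal taxa: Aedes, Anas, Canis, Carpinus, Columba, Helarctos, Listeria, Macaca, Passer, Staphylococcus, Vespa.

11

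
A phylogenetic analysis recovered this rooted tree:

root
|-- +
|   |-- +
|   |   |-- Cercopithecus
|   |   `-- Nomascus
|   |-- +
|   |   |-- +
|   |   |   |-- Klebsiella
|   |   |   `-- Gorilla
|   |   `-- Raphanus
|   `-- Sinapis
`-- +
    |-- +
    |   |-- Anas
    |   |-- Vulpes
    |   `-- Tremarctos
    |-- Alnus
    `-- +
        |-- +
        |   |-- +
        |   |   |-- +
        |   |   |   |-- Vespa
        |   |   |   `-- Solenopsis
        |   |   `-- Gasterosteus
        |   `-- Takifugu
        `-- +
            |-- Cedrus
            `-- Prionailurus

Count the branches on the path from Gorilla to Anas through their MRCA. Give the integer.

7

The MRCA of Gorilla and Anas is the root of the tree.
From Gorilla up to that node: 4 branches. From Anas up to the same node: 3 branches. Total: 4 + 3 = 7.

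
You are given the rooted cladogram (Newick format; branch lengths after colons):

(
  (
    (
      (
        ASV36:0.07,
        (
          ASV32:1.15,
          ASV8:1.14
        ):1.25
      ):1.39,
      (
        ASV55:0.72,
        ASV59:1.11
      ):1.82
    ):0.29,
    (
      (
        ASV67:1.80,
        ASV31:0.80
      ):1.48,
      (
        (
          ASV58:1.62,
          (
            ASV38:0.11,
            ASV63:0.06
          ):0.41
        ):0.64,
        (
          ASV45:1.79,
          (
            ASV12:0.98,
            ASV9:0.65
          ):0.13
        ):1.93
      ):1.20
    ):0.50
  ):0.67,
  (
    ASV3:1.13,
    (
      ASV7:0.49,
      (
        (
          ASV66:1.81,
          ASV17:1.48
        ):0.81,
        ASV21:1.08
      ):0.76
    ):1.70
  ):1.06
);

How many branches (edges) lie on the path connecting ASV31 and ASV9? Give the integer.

6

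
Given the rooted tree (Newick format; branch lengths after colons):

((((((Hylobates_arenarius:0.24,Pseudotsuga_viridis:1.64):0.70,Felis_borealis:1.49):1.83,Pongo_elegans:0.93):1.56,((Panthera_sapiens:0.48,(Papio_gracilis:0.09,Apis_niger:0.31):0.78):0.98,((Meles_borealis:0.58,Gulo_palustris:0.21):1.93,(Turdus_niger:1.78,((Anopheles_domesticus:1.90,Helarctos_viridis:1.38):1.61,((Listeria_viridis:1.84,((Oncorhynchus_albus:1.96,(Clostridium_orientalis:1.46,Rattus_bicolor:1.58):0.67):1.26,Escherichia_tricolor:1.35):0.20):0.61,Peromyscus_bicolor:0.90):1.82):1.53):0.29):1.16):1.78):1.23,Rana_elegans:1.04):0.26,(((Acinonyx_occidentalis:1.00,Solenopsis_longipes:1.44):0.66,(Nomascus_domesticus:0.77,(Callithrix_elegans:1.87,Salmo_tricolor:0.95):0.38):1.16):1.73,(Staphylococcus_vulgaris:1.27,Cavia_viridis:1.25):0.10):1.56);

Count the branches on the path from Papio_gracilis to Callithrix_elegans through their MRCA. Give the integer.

11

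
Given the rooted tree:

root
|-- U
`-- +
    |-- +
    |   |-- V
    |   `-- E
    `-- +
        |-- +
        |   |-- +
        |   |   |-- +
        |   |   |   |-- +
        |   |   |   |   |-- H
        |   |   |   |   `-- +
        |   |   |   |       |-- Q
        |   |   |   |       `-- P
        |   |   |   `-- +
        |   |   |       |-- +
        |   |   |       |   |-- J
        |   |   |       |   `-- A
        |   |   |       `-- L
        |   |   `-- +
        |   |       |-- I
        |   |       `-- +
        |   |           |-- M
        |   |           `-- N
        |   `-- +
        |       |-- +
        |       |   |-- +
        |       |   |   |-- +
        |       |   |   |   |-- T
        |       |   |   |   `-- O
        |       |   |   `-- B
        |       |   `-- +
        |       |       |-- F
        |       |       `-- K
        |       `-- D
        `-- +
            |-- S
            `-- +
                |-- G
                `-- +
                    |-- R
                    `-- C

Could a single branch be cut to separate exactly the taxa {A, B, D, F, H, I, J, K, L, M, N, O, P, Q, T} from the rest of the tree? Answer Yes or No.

Yes

The most recent common ancestor of these taxa subtends ((((H,(Q,P)),((J,A),L)),(I,(M,N))),((((T,O),B),(F,K)),D)).
That clade has exactly 15 tips — every listed taxon and nothing else — so the group is monophyletic.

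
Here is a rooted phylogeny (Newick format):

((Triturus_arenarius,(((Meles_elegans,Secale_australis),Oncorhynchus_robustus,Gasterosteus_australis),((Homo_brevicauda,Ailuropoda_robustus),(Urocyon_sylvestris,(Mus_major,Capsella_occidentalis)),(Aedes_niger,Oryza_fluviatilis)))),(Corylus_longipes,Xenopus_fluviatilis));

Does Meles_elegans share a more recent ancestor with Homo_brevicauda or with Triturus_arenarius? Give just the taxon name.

The MRCA of Meles_elegans and Homo_brevicauda subtends (((Meles_elegans,Secale_australis),Oncorhynchus_robustus,Gasterosteus_australis),((Homo_brevicauda,Ailuropoda_robustus),(Urocyon_sylvestris,(Mus_major,Capsella_occidentalis)),(Aedes_niger,Oryza_fluviatilis))) (11 taxa).
The MRCA of Meles_elegans and Triturus_arenarius subtends (Triturus_arenarius,(((Meles_elegans,Secale_australis),Oncorhynchus_robustus,Gasterosteus_australis),((Homo_brevicauda,Ailuropoda_robustus),(Urocyon_sylvestris,(Mus_major,Capsella_occidentalis)),(Aedes_niger,Oryza_fluviatilis)))) (12 taxa).
The first is nested inside the second, so Meles_elegans shares a more recent common ancestor with Homo_brevicauda.

Homo_brevicauda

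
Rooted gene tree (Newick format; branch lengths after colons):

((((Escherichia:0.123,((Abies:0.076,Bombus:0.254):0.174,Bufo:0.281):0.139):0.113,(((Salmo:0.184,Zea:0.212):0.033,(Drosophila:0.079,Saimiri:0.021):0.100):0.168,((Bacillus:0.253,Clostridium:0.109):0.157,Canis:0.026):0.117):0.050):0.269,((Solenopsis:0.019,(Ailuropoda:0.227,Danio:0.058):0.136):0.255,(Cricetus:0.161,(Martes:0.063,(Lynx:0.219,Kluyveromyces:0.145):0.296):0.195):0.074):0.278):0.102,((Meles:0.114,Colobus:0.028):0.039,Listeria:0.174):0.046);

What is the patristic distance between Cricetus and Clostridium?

The path runs Cricetus → … → MRCA → … → Clostridium; the MRCA is the node subtending (((Escherichia,((Abies,Bombus),Bufo)),(((Salmo,Zea),(Drosophila,Saimiri)),((Bacillus,Clostridium),Canis))),((Solenopsis,(Ailuropoda,Danio)),(Cricetus,(Martes,(Lynx,Kluyveromyces))))).
Branch lengths along that path: 0.161 + 0.074 + 0.278 + 0.269 + 0.050 + 0.117 + 0.157 + 0.109 = 1.215.

1.215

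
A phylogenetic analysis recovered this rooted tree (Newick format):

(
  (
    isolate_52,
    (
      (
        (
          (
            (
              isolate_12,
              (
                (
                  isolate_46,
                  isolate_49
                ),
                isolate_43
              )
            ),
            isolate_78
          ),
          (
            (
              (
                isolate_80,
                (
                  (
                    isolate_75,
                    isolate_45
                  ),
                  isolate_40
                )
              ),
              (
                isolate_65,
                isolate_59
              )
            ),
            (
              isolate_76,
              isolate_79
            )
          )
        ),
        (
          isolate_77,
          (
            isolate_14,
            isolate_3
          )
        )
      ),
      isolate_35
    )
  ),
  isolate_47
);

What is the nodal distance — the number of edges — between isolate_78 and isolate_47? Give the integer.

The MRCA of isolate_78 and isolate_47 is the root of the tree.
From isolate_78 up to that node: 6 branches. From isolate_47 up to the same node: 1 branch. Total: 6 + 1 = 7.

7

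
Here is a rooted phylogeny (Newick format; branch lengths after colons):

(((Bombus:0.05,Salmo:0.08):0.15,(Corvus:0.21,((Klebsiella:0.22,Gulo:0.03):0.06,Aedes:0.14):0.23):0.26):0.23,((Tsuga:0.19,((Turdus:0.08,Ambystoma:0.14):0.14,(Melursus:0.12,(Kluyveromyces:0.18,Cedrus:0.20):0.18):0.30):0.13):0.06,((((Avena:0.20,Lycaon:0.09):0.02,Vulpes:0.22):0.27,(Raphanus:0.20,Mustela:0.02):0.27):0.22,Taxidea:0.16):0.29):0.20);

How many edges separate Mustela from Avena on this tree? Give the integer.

5

The MRCA of Mustela and Avena is the node subtending (((Avena,Lycaon),Vulpes),(Raphanus,Mustela)).
From Mustela up to that node: 2 branches. From Avena up to the same node: 3 branches. Total: 2 + 3 = 5.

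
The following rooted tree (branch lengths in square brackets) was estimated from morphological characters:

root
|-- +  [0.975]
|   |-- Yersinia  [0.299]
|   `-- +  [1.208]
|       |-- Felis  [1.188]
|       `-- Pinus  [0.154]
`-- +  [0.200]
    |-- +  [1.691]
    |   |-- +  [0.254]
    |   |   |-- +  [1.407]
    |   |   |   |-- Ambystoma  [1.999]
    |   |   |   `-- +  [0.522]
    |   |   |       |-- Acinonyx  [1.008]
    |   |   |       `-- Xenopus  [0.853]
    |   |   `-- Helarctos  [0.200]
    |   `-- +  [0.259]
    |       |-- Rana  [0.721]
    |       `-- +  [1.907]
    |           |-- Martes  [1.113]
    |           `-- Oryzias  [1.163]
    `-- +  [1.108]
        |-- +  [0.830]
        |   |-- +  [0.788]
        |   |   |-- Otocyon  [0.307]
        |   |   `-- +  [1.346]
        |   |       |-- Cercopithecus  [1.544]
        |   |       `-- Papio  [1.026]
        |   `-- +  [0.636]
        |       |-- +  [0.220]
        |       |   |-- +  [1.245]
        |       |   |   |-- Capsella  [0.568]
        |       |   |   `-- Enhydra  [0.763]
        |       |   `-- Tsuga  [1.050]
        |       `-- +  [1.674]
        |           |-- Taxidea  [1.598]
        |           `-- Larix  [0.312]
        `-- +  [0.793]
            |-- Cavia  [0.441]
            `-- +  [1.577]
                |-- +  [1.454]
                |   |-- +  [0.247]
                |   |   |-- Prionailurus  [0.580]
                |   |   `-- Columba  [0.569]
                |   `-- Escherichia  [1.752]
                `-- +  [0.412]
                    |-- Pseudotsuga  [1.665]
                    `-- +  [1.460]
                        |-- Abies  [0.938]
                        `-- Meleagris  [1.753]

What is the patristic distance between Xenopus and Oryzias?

6.365

The path runs Xenopus → … → MRCA → … → Oryzias; the MRCA is the node subtending (((Ambystoma,(Acinonyx,Xenopus)),Helarctos),(Rana,(Martes,Oryzias))).
Branch lengths along that path: 0.853 + 0.522 + 1.407 + 0.254 + 0.259 + 1.907 + 1.163 = 6.365.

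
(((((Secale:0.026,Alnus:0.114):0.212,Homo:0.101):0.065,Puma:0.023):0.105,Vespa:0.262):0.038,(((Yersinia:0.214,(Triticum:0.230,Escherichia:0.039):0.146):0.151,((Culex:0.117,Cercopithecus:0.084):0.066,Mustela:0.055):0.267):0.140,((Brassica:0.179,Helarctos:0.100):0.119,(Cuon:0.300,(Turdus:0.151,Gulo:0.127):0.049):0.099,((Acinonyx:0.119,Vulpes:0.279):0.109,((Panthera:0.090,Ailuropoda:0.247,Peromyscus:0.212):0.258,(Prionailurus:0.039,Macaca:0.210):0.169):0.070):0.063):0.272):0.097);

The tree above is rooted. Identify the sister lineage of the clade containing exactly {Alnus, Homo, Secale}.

Puma

The clade containing exactly {Alnus, Homo, Secale} attaches to the tree at the node subtending (((Secale,Alnus),Homo),Puma).
The other lineage descending from that same node — the sister group — is the single tip Puma.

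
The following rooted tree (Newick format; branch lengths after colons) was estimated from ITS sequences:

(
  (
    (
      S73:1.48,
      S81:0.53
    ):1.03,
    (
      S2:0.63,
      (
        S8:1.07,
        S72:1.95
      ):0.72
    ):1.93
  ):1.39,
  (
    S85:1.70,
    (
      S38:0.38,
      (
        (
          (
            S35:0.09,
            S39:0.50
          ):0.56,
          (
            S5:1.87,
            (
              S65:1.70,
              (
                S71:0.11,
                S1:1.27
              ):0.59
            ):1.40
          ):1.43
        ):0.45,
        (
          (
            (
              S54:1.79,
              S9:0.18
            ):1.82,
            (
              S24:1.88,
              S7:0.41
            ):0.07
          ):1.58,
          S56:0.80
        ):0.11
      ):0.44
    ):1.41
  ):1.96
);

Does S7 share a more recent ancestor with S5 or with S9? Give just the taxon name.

S9

The MRCA of S7 and S9 subtends ((S54,S9),(S24,S7)) (4 taxa).
The MRCA of S7 and S5 subtends (((S35,S39),(S5,(S65,(S71,S1)))),(((S54,S9),(S24,S7)),S56)) (11 taxa).
The first is nested inside the second, so S7 shares a more recent common ancestor with S9.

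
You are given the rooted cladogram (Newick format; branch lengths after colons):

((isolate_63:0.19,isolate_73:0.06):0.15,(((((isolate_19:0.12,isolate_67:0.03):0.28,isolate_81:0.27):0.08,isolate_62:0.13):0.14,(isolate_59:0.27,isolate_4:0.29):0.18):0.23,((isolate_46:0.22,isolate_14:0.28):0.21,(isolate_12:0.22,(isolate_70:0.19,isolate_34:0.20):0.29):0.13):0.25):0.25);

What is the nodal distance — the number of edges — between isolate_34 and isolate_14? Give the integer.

5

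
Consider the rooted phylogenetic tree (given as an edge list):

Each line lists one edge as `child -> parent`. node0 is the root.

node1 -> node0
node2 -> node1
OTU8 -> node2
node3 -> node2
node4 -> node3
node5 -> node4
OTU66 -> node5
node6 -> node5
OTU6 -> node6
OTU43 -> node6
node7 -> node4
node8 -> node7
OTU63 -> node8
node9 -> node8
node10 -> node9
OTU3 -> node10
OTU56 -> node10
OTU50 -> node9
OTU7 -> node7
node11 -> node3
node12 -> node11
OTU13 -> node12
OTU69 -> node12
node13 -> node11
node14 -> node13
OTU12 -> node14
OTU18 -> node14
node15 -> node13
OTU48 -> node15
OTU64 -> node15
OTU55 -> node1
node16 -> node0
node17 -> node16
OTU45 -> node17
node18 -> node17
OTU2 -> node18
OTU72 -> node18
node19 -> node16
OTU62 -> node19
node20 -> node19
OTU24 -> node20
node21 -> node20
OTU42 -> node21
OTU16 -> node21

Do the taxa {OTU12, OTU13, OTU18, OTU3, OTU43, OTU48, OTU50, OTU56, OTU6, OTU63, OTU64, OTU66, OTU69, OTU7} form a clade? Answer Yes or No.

Yes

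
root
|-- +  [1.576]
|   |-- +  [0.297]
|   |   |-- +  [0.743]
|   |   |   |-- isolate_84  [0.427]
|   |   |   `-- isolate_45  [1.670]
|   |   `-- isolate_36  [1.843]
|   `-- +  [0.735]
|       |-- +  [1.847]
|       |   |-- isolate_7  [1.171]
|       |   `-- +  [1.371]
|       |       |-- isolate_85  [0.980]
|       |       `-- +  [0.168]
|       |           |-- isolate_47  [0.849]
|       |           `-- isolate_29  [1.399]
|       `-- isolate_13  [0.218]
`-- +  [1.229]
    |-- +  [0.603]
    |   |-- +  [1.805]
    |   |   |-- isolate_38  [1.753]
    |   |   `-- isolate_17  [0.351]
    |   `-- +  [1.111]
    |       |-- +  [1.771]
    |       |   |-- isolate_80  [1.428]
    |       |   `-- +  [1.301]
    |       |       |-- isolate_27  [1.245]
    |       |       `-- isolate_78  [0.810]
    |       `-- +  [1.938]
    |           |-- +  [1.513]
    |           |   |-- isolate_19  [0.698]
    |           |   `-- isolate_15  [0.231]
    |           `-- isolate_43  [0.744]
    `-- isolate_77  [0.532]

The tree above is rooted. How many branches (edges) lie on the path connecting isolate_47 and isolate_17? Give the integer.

10

The MRCA of isolate_47 and isolate_17 is the root of the tree.
From isolate_47 up to that node: 6 branches. From isolate_17 up to the same node: 4 branches. Total: 6 + 4 = 10.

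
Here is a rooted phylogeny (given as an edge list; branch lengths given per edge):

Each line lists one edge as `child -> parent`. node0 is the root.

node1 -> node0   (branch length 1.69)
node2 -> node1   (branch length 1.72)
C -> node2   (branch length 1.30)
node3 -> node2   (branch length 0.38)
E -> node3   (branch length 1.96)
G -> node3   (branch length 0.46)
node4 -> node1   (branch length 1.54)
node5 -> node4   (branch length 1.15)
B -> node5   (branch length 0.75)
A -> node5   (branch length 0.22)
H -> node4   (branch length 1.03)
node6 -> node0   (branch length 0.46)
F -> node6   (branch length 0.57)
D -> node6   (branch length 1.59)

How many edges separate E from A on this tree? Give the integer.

6

The MRCA of E and A is the node subtending ((C,(E,G)),((B,A),H)).
From E up to that node: 3 branches. From A up to the same node: 3 branches. Total: 3 + 3 = 6.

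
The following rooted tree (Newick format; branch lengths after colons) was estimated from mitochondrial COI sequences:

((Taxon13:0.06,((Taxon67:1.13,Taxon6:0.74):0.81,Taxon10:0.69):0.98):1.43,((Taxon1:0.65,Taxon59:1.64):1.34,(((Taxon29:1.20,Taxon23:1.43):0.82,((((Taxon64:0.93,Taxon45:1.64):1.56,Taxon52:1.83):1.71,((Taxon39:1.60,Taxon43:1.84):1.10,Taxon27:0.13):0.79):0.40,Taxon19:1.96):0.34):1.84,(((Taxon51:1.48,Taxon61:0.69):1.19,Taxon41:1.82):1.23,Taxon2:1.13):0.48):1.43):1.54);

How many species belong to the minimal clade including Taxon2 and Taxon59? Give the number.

The MRCA of Taxon2 and Taxon59 is the node subtending ((Taxon1,Taxon59),(((Taxon29,Taxon23),((((Taxon64,Taxon45),Taxon52),((Taxon39,Taxon43),Taxon27)),Taxon19)),(((Taxon51,Taxon61),Taxon41),Taxon2))).
That clade contains 15 terminal taxa: Taxon1, Taxon19, Taxon2, Taxon23, Taxon27, Taxon29, Taxon39, Taxon41, Taxon43, Taxon45, Taxon51, Taxon52, Taxon59, Taxon61, Taxon64.

15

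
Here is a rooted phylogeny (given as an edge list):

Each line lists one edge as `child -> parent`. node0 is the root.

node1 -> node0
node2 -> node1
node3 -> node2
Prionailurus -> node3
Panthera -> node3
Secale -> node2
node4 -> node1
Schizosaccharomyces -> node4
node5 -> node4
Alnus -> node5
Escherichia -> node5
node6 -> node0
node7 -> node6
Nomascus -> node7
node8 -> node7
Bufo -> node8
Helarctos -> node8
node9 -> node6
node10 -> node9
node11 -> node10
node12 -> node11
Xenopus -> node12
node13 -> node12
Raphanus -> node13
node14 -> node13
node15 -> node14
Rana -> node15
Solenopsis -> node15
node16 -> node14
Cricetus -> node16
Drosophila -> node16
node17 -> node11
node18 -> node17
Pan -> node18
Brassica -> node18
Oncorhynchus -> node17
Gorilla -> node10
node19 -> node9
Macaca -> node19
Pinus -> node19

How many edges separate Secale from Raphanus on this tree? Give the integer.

The MRCA of Secale and Raphanus is the root of the tree.
From Secale up to that node: 3 branches. From Raphanus up to the same node: 7 branches. Total: 3 + 7 = 10.

10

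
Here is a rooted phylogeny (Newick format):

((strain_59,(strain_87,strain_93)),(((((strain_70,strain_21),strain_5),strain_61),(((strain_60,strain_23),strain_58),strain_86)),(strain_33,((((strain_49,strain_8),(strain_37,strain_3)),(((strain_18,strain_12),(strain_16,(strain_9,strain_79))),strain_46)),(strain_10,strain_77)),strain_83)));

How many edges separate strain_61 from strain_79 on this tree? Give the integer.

11

The MRCA of strain_61 and strain_79 is the node subtending (((((strain_70,strain_21),strain_5),strain_61),(((strain_60,strain_23),strain_58),strain_86)),(strain_33,((((strain_49,strain_8),(strain_37,strain_3)),(((strain_18,strain_12),(strain_16,(strain_9,strain_79))),strain_46)),(strain_10,strain_77)),strain_83)).
From strain_61 up to that node: 3 branches. From strain_79 up to the same node: 8 branches. Total: 3 + 8 = 11.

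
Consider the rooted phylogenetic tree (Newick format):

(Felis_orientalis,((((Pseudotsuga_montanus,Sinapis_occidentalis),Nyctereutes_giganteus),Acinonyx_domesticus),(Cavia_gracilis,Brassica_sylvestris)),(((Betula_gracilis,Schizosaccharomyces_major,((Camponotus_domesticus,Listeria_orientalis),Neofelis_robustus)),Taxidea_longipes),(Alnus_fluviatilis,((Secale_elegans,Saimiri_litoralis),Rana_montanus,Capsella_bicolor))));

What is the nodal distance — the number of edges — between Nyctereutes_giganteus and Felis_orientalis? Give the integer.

5

The MRCA of Nyctereutes_giganteus and Felis_orientalis is the root of the tree.
From Nyctereutes_giganteus up to that node: 4 branches. From Felis_orientalis up to the same node: 1 branch. Total: 4 + 1 = 5.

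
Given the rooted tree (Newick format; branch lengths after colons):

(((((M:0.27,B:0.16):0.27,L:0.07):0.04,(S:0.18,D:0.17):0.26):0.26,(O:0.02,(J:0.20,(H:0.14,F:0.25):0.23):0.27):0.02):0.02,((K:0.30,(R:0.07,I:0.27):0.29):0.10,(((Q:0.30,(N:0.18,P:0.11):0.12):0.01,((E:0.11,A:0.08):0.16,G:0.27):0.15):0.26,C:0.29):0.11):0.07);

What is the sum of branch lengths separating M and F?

The path runs M → … → MRCA → … → F; the MRCA is the node subtending ((((M,B),L),(S,D)),(O,(J,(H,F)))).
Branch lengths along that path: 0.27 + 0.27 + 0.04 + 0.26 + 0.02 + 0.27 + 0.23 + 0.25 = 1.61.

1.61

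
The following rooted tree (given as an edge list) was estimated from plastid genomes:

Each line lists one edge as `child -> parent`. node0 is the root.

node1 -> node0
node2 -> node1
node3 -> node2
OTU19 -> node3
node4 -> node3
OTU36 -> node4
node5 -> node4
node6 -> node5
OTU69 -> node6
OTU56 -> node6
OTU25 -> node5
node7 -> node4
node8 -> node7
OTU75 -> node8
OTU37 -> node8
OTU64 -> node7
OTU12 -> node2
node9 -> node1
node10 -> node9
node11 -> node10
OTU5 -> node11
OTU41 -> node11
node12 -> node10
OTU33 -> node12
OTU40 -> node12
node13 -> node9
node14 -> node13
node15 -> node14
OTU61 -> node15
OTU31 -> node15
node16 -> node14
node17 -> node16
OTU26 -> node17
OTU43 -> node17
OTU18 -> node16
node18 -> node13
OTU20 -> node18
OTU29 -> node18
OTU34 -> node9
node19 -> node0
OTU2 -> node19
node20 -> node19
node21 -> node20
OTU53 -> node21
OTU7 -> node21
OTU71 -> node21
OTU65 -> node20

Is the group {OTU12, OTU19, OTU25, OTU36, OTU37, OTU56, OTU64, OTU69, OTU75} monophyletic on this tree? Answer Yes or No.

Yes

The most recent common ancestor of these taxa subtends ((OTU19,(OTU36,((OTU69,OTU56),OTU25),((OTU75,OTU37),OTU64))),OTU12).
That clade has exactly 9 tips — every listed taxon and nothing else — so the group is monophyletic.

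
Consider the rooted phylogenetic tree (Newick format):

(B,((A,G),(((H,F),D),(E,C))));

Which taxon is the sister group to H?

H attaches to the tree at the node subtending (H,F).
The other lineage descending from that same node — the sister group — is the single tip F.

F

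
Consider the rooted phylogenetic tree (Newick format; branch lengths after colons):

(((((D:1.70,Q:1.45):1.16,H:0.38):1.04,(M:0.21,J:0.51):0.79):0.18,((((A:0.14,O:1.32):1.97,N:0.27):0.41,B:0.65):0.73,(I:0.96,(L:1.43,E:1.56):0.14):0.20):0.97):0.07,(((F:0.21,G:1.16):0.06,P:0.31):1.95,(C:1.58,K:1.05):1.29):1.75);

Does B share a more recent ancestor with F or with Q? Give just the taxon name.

The MRCA of B and Q subtends ((((D,Q),H),(M,J)),((((A,O),N),B),(I,(L,E)))) (12 taxa).
The MRCA of B and F is the root, subtending the entire tree (17 taxa).
The first is nested inside the second, so B shares a more recent common ancestor with Q.

Q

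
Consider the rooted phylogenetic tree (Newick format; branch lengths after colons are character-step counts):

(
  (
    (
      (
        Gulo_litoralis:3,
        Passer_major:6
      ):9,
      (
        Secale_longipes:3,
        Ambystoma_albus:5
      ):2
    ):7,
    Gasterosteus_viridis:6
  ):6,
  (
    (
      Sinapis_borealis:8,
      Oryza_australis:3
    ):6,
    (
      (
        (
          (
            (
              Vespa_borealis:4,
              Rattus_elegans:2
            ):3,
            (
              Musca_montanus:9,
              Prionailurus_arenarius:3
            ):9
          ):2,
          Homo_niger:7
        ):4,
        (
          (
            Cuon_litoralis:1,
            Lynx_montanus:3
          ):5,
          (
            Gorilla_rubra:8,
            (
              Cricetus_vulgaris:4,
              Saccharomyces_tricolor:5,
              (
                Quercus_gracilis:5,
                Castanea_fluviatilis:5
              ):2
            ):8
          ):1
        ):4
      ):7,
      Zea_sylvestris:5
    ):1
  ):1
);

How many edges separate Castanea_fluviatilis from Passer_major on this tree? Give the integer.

12

The MRCA of Castanea_fluviatilis and Passer_major is the root of the tree.
From Castanea_fluviatilis up to that node: 8 branches. From Passer_major up to the same node: 4 branches. Total: 8 + 4 = 12.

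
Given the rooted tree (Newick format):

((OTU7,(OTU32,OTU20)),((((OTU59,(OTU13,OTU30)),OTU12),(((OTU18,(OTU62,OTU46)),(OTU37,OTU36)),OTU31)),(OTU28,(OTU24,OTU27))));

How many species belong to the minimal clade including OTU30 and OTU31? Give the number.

10

The MRCA of OTU30 and OTU31 is the node subtending (((OTU59,(OTU13,OTU30)),OTU12),(((OTU18,(OTU62,OTU46)),(OTU37,OTU36)),OTU31)).
That clade contains 10 terminal taxa: OTU12, OTU13, OTU18, OTU30, OTU31, OTU36, OTU37, OTU46, OTU59, OTU62.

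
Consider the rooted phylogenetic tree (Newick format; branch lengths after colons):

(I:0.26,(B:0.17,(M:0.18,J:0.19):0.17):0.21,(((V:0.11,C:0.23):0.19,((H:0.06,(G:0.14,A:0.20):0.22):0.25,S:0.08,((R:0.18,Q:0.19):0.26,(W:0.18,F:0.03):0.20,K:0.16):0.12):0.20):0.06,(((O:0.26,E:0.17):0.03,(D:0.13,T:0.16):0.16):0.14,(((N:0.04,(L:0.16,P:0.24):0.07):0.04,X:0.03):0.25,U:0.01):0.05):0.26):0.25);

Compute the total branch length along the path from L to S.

1.17

The path runs L → … → MRCA → … → S; the MRCA is the node subtending (((V,C),((H,(G,A)),S,((R,Q),(W,F),K))),(((O,E),(D,T)),(((N,(L,P)),X),U))).
Branch lengths along that path: 0.16 + 0.07 + 0.04 + 0.25 + 0.05 + 0.26 + 0.06 + 0.20 + 0.08 = 1.17.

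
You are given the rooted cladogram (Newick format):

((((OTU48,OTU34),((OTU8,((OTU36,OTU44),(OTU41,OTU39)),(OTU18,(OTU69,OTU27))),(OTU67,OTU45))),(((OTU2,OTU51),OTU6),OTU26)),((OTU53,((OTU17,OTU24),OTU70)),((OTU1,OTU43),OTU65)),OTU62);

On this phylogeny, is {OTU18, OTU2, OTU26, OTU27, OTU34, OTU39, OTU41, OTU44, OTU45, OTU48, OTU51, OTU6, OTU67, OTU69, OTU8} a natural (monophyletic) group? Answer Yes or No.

The MRCA of the listed taxa subtends (((OTU48,OTU34),((OTU8,((OTU36,OTU44),(OTU41,OTU39)),(OTU18,(OTU69,OTU27))),(OTU67,OTU45))),(((OTU2,OTU51),OTU6),OTU26)).
That clade also contains OTU36, which is not in the proposed group, so the group is not monophyletic.

No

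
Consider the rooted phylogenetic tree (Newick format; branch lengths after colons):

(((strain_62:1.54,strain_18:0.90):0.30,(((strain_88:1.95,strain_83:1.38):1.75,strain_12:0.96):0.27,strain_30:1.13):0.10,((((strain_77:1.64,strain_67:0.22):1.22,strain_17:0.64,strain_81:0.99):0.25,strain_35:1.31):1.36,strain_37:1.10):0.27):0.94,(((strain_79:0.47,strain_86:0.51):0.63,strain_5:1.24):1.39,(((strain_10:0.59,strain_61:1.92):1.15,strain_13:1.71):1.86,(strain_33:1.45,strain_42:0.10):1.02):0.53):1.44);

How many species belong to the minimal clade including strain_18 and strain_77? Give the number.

The MRCA of strain_18 and strain_77 is the node subtending ((strain_62,strain_18),(((strain_88,strain_83),strain_12),strain_30),((((strain_77,strain_67),strain_17,strain_81),strain_35),strain_37)).
That clade contains 12 terminal taxa: strain_12, strain_17, strain_18, strain_30, strain_35, strain_37, strain_62, strain_67, strain_77, strain_81, strain_83, strain_88.

12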